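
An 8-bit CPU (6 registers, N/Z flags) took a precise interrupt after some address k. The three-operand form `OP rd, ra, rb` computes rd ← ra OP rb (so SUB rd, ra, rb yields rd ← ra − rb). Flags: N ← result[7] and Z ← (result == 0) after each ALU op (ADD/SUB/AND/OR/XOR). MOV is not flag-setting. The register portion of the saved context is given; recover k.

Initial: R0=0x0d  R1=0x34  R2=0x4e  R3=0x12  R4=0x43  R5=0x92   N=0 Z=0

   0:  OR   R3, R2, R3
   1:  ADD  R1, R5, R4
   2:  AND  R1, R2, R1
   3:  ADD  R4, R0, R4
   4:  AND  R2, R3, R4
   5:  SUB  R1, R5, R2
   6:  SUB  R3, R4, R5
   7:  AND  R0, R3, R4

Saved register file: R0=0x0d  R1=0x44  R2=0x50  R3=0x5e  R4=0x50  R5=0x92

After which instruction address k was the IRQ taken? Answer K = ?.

K = 4

after  0: R0=0x0d R1=0x34 R2=0x4e R3=0x5e R4=0x43 R5=0x92  N=0 Z=0
after  1: R0=0x0d R1=0xd5 R2=0x4e R3=0x5e R4=0x43 R5=0x92  N=1 Z=0
after  2: R0=0x0d R1=0x44 R2=0x4e R3=0x5e R4=0x43 R5=0x92  N=0 Z=0
after  3: R0=0x0d R1=0x44 R2=0x4e R3=0x5e R4=0x50 R5=0x92  N=0 Z=0
after  4: R0=0x0d R1=0x44 R2=0x50 R3=0x5e R4=0x50 R5=0x92  N=0 Z=0
-- IRQ taken; context saved, return-PC = 5 --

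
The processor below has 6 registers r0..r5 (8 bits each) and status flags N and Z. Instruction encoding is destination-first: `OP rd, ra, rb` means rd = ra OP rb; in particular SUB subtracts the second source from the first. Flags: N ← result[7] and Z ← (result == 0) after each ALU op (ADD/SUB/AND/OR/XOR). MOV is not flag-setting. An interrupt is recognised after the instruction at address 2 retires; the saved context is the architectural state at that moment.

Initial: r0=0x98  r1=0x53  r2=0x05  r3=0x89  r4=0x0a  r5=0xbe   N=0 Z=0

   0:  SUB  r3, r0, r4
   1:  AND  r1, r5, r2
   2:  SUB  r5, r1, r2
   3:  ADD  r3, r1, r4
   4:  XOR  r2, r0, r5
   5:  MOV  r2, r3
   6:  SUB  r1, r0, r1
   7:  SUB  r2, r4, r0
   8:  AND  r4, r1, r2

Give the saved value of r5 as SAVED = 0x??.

SAVED = 0xff

after  0: r0=0x98 r1=0x53 r2=0x05 r3=0x8e r4=0x0a r5=0xbe  N=1 Z=0
after  1: r0=0x98 r1=0x04 r2=0x05 r3=0x8e r4=0x0a r5=0xbe  N=0 Z=0
after  2: r0=0x98 r1=0x04 r2=0x05 r3=0x8e r4=0x0a r5=0xff  N=1 Z=0
-- IRQ taken; context saved, return-PC = 3 --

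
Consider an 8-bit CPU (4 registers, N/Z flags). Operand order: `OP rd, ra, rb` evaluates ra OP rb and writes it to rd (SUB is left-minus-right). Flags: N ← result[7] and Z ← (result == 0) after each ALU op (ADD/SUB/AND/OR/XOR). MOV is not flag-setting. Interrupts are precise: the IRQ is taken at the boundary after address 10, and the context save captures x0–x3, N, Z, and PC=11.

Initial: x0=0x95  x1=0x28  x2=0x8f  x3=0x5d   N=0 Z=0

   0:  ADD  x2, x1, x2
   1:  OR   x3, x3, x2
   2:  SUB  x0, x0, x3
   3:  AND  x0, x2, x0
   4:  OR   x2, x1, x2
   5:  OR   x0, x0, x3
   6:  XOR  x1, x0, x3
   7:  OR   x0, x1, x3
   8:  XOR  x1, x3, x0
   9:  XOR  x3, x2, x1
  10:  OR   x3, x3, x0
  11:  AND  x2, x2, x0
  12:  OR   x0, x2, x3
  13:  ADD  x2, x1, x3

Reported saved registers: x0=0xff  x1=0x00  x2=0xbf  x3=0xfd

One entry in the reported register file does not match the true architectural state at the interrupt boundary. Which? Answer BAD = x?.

after  0: x0=0x95 x1=0x28 x2=0xb7 x3=0x5d  N=1 Z=0
after  1: x0=0x95 x1=0x28 x2=0xb7 x3=0xff  N=1 Z=0
after  2: x0=0x96 x1=0x28 x2=0xb7 x3=0xff  N=1 Z=0
after  3: x0=0x96 x1=0x28 x2=0xb7 x3=0xff  N=1 Z=0
after  4: x0=0x96 x1=0x28 x2=0xbf x3=0xff  N=1 Z=0
after  5: x0=0xff x1=0x28 x2=0xbf x3=0xff  N=1 Z=0
after  6: x0=0xff x1=0x00 x2=0xbf x3=0xff  N=0 Z=1
after  7: x0=0xff x1=0x00 x2=0xbf x3=0xff  N=1 Z=0
after  8: x0=0xff x1=0x00 x2=0xbf x3=0xff  N=0 Z=1
after  9: x0=0xff x1=0x00 x2=0xbf x3=0xbf  N=1 Z=0
after 10: x0=0xff x1=0x00 x2=0xbf x3=0xff  N=1 Z=0
-- IRQ taken; context saved, return-PC = 11 --
mismatch: x3: reported 0xfd vs actual 0xff

BAD = x3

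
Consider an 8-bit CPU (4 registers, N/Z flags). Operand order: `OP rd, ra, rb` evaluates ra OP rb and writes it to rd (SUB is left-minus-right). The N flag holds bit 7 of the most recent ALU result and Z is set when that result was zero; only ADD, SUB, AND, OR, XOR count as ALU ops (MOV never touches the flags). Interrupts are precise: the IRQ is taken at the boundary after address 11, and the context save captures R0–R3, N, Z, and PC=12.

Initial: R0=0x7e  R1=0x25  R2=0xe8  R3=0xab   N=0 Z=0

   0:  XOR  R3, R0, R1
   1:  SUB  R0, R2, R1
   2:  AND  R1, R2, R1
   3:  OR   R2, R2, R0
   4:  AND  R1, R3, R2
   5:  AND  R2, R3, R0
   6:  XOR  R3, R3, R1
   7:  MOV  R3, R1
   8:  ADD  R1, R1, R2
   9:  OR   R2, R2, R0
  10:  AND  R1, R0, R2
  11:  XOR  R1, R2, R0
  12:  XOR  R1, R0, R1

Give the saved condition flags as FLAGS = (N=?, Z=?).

FLAGS = (N=0, Z=1)

after  0: R0=0x7e R1=0x25 R2=0xe8 R3=0x5b  N=0 Z=0
after  1: R0=0xc3 R1=0x25 R2=0xe8 R3=0x5b  N=1 Z=0
after  2: R0=0xc3 R1=0x20 R2=0xe8 R3=0x5b  N=0 Z=0
after  3: R0=0xc3 R1=0x20 R2=0xeb R3=0x5b  N=1 Z=0
after  4: R0=0xc3 R1=0x4b R2=0xeb R3=0x5b  N=0 Z=0
after  5: R0=0xc3 R1=0x4b R2=0x43 R3=0x5b  N=0 Z=0
after  6: R0=0xc3 R1=0x4b R2=0x43 R3=0x10  N=0 Z=0
after  7: R0=0xc3 R1=0x4b R2=0x43 R3=0x4b  N=0 Z=0
after  8: R0=0xc3 R1=0x8e R2=0x43 R3=0x4b  N=1 Z=0
after  9: R0=0xc3 R1=0x8e R2=0xc3 R3=0x4b  N=1 Z=0
after 10: R0=0xc3 R1=0xc3 R2=0xc3 R3=0x4b  N=1 Z=0
after 11: R0=0xc3 R1=0x00 R2=0xc3 R3=0x4b  N=0 Z=1
-- IRQ taken; context saved, return-PC = 12 --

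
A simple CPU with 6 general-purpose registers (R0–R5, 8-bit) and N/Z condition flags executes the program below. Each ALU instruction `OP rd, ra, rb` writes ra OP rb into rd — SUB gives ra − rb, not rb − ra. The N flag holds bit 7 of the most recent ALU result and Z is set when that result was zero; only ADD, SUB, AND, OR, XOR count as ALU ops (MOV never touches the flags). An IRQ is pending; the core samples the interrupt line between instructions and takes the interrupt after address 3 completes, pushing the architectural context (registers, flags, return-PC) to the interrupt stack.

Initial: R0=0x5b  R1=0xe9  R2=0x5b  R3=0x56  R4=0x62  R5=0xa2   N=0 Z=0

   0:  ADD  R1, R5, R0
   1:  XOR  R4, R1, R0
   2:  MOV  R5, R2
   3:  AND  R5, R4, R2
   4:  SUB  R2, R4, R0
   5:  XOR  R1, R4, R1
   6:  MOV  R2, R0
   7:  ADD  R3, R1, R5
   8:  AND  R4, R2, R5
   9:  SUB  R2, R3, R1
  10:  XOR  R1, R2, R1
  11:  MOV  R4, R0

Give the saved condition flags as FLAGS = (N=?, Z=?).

FLAGS = (N=0, Z=0)

after  0: R0=0x5b R1=0xfd R2=0x5b R3=0x56 R4=0x62 R5=0xa2  N=1 Z=0
after  1: R0=0x5b R1=0xfd R2=0x5b R3=0x56 R4=0xa6 R5=0xa2  N=1 Z=0
after  2: R0=0x5b R1=0xfd R2=0x5b R3=0x56 R4=0xa6 R5=0x5b  N=1 Z=0
after  3: R0=0x5b R1=0xfd R2=0x5b R3=0x56 R4=0xa6 R5=0x02  N=0 Z=0
-- IRQ taken; context saved, return-PC = 4 --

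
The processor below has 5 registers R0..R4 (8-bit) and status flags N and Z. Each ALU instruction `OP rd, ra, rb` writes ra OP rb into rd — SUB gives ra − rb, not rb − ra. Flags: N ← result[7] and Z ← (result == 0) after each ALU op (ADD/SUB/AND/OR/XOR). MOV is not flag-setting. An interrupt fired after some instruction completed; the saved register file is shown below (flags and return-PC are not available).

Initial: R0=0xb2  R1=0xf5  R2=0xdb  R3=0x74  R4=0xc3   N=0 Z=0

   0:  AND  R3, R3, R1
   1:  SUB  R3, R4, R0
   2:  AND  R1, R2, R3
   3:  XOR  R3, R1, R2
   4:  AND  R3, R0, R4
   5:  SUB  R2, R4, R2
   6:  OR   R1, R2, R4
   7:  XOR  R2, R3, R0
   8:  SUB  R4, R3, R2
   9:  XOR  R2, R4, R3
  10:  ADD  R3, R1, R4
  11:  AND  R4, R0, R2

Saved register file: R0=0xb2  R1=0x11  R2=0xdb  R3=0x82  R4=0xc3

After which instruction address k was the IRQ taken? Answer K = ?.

K = 4

after  0: R0=0xb2 R1=0xf5 R2=0xdb R3=0x74 R4=0xc3  N=0 Z=0
after  1: R0=0xb2 R1=0xf5 R2=0xdb R3=0x11 R4=0xc3  N=0 Z=0
after  2: R0=0xb2 R1=0x11 R2=0xdb R3=0x11 R4=0xc3  N=0 Z=0
after  3: R0=0xb2 R1=0x11 R2=0xdb R3=0xca R4=0xc3  N=1 Z=0
after  4: R0=0xb2 R1=0x11 R2=0xdb R3=0x82 R4=0xc3  N=1 Z=0
-- IRQ taken; context saved, return-PC = 5 --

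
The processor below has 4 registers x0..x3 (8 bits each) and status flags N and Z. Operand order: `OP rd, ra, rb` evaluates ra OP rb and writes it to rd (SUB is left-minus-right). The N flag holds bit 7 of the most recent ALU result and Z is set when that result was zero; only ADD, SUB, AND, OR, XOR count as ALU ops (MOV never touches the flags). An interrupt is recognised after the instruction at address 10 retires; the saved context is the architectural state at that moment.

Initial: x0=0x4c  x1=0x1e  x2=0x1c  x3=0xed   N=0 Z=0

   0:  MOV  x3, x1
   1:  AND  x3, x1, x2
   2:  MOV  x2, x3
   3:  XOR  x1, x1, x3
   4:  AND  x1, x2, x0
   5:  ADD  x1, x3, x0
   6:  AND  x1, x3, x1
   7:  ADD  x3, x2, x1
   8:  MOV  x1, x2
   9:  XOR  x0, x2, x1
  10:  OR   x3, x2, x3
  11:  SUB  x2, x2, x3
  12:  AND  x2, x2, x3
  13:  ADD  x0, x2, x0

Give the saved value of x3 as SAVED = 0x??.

SAVED = 0x3c

after  0: x0=0x4c x1=0x1e x2=0x1c x3=0x1e  N=0 Z=0
after  1: x0=0x4c x1=0x1e x2=0x1c x3=0x1c  N=0 Z=0
after  2: x0=0x4c x1=0x1e x2=0x1c x3=0x1c  N=0 Z=0
after  3: x0=0x4c x1=0x02 x2=0x1c x3=0x1c  N=0 Z=0
after  4: x0=0x4c x1=0x0c x2=0x1c x3=0x1c  N=0 Z=0
after  5: x0=0x4c x1=0x68 x2=0x1c x3=0x1c  N=0 Z=0
after  6: x0=0x4c x1=0x08 x2=0x1c x3=0x1c  N=0 Z=0
after  7: x0=0x4c x1=0x08 x2=0x1c x3=0x24  N=0 Z=0
after  8: x0=0x4c x1=0x1c x2=0x1c x3=0x24  N=0 Z=0
after  9: x0=0x00 x1=0x1c x2=0x1c x3=0x24  N=0 Z=1
after 10: x0=0x00 x1=0x1c x2=0x1c x3=0x3c  N=0 Z=0
-- IRQ taken; context saved, return-PC = 11 --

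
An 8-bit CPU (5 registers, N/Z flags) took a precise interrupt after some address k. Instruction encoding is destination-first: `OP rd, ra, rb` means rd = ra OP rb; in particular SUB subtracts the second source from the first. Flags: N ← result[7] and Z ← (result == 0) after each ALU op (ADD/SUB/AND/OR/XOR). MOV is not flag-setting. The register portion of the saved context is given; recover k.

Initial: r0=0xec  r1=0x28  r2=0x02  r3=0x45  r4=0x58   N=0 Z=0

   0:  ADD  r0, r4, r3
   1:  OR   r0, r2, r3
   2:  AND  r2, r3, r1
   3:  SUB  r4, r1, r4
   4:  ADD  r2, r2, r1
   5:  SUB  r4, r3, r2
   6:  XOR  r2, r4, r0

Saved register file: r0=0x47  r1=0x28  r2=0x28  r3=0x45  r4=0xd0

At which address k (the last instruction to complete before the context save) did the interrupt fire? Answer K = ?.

after  0: r0=0x9d r1=0x28 r2=0x02 r3=0x45 r4=0x58  N=1 Z=0
after  1: r0=0x47 r1=0x28 r2=0x02 r3=0x45 r4=0x58  N=0 Z=0
after  2: r0=0x47 r1=0x28 r2=0x00 r3=0x45 r4=0x58  N=0 Z=1
after  3: r0=0x47 r1=0x28 r2=0x00 r3=0x45 r4=0xd0  N=1 Z=0
after  4: r0=0x47 r1=0x28 r2=0x28 r3=0x45 r4=0xd0  N=0 Z=0
-- IRQ taken; context saved, return-PC = 5 --

K = 4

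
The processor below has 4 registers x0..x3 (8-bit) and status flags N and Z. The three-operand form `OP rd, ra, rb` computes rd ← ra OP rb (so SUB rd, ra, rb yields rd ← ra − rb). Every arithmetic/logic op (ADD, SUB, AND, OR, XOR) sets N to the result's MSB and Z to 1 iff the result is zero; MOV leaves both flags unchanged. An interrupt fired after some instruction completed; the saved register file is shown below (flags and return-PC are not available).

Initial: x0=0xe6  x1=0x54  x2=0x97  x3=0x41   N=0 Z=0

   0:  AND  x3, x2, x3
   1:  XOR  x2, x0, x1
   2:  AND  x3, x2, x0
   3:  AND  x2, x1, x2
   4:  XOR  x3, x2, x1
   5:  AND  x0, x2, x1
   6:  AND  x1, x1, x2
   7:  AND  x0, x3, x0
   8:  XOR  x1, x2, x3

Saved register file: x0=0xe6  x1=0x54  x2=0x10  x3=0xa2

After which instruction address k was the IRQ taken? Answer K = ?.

after  0: x0=0xe6 x1=0x54 x2=0x97 x3=0x01  N=0 Z=0
after  1: x0=0xe6 x1=0x54 x2=0xb2 x3=0x01  N=1 Z=0
after  2: x0=0xe6 x1=0x54 x2=0xb2 x3=0xa2  N=1 Z=0
after  3: x0=0xe6 x1=0x54 x2=0x10 x3=0xa2  N=0 Z=0
-- IRQ taken; context saved, return-PC = 4 --

K = 3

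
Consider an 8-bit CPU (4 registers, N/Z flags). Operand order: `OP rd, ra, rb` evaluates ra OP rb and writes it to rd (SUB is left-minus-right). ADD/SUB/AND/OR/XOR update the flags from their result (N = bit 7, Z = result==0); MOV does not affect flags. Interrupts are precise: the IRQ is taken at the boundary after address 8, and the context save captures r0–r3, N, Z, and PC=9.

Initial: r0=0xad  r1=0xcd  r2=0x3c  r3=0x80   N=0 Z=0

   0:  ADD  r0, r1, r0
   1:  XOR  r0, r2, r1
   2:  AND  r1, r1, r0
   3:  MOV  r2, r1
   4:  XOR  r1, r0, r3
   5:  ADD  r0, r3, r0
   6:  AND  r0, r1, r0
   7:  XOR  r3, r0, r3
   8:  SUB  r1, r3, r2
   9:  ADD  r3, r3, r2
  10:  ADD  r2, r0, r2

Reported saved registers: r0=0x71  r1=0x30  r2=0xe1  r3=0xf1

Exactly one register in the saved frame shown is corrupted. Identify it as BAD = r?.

BAD = r2

after  0: r0=0x7a r1=0xcd r2=0x3c r3=0x80  N=0 Z=0
after  1: r0=0xf1 r1=0xcd r2=0x3c r3=0x80  N=1 Z=0
after  2: r0=0xf1 r1=0xc1 r2=0x3c r3=0x80  N=1 Z=0
after  3: r0=0xf1 r1=0xc1 r2=0xc1 r3=0x80  N=1 Z=0
after  4: r0=0xf1 r1=0x71 r2=0xc1 r3=0x80  N=0 Z=0
after  5: r0=0x71 r1=0x71 r2=0xc1 r3=0x80  N=0 Z=0
after  6: r0=0x71 r1=0x71 r2=0xc1 r3=0x80  N=0 Z=0
after  7: r0=0x71 r1=0x71 r2=0xc1 r3=0xf1  N=1 Z=0
after  8: r0=0x71 r1=0x30 r2=0xc1 r3=0xf1  N=0 Z=0
-- IRQ taken; context saved, return-PC = 9 --
mismatch: r2: reported 0xe1 vs actual 0xc1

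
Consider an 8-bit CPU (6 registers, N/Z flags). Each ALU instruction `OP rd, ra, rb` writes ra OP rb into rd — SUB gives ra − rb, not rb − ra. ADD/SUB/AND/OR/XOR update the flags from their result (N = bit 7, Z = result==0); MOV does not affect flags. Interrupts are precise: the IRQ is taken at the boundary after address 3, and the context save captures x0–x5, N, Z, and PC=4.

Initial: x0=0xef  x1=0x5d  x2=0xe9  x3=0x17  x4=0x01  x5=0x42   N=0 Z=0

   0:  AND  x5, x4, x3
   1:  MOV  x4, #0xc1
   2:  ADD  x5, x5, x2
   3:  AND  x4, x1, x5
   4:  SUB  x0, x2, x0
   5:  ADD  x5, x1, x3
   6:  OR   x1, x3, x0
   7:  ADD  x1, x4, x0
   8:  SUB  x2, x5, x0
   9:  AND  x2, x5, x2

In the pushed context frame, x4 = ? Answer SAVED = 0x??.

SAVED = 0x48

after  0: x0=0xef x1=0x5d x2=0xe9 x3=0x17 x4=0x01 x5=0x01  N=0 Z=0
after  1: x0=0xef x1=0x5d x2=0xe9 x3=0x17 x4=0xc1 x5=0x01  N=0 Z=0
after  2: x0=0xef x1=0x5d x2=0xe9 x3=0x17 x4=0xc1 x5=0xea  N=1 Z=0
after  3: x0=0xef x1=0x5d x2=0xe9 x3=0x17 x4=0x48 x5=0xea  N=0 Z=0
-- IRQ taken; context saved, return-PC = 4 --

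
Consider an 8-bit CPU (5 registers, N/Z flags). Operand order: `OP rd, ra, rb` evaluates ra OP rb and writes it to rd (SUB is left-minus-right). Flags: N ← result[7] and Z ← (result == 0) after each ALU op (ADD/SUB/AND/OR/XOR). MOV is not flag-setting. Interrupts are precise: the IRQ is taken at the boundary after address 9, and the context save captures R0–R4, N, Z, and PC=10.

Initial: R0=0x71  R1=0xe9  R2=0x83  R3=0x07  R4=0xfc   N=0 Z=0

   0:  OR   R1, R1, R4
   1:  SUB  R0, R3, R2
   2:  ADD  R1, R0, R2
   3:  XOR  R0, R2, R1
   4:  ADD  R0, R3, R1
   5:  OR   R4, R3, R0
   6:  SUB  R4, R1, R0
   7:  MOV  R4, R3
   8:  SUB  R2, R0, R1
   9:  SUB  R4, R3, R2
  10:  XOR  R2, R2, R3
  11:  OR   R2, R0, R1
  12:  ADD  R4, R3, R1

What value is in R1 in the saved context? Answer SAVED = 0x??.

SAVED = 0x07

after  0: R0=0x71 R1=0xfd R2=0x83 R3=0x07 R4=0xfc  N=1 Z=0
after  1: R0=0x84 R1=0xfd R2=0x83 R3=0x07 R4=0xfc  N=1 Z=0
after  2: R0=0x84 R1=0x07 R2=0x83 R3=0x07 R4=0xfc  N=0 Z=0
after  3: R0=0x84 R1=0x07 R2=0x83 R3=0x07 R4=0xfc  N=1 Z=0
after  4: R0=0x0e R1=0x07 R2=0x83 R3=0x07 R4=0xfc  N=0 Z=0
after  5: R0=0x0e R1=0x07 R2=0x83 R3=0x07 R4=0x0f  N=0 Z=0
after  6: R0=0x0e R1=0x07 R2=0x83 R3=0x07 R4=0xf9  N=1 Z=0
after  7: R0=0x0e R1=0x07 R2=0x83 R3=0x07 R4=0x07  N=1 Z=0
after  8: R0=0x0e R1=0x07 R2=0x07 R3=0x07 R4=0x07  N=0 Z=0
after  9: R0=0x0e R1=0x07 R2=0x07 R3=0x07 R4=0x00  N=0 Z=1
-- IRQ taken; context saved, return-PC = 10 --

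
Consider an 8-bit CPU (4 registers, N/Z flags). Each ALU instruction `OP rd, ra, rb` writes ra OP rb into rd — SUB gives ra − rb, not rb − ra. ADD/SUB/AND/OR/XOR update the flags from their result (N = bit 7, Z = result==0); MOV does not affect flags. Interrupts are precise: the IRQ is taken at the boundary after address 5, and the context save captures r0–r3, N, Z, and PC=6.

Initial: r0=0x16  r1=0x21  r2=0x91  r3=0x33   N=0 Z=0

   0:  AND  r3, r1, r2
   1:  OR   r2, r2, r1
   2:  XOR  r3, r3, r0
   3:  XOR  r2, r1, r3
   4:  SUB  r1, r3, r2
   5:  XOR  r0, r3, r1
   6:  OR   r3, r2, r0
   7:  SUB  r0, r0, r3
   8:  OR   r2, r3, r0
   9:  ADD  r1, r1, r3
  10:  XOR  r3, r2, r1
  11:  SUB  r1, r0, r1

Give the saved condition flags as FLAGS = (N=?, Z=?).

after  0: r0=0x16 r1=0x21 r2=0x91 r3=0x01  N=0 Z=0
after  1: r0=0x16 r1=0x21 r2=0xb1 r3=0x01  N=1 Z=0
after  2: r0=0x16 r1=0x21 r2=0xb1 r3=0x17  N=0 Z=0
after  3: r0=0x16 r1=0x21 r2=0x36 r3=0x17  N=0 Z=0
after  4: r0=0x16 r1=0xe1 r2=0x36 r3=0x17  N=1 Z=0
after  5: r0=0xf6 r1=0xe1 r2=0x36 r3=0x17  N=1 Z=0
-- IRQ taken; context saved, return-PC = 6 --

FLAGS = (N=1, Z=0)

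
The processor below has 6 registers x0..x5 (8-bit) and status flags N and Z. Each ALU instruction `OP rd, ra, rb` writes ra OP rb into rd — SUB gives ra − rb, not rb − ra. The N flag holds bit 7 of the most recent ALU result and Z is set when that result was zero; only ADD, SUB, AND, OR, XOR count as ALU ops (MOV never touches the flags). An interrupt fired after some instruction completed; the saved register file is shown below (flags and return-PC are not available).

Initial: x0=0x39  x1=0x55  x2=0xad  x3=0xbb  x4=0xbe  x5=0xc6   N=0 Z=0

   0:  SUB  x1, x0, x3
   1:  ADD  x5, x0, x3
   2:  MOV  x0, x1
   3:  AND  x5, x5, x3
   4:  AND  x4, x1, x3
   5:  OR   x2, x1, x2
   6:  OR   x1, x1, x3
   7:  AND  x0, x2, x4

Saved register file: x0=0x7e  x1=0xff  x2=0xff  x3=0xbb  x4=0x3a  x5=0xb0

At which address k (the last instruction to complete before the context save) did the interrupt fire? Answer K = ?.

after  0: x0=0x39 x1=0x7e x2=0xad x3=0xbb x4=0xbe x5=0xc6  N=0 Z=0
after  1: x0=0x39 x1=0x7e x2=0xad x3=0xbb x4=0xbe x5=0xf4  N=1 Z=0
after  2: x0=0x7e x1=0x7e x2=0xad x3=0xbb x4=0xbe x5=0xf4  N=1 Z=0
after  3: x0=0x7e x1=0x7e x2=0xad x3=0xbb x4=0xbe x5=0xb0  N=1 Z=0
after  4: x0=0x7e x1=0x7e x2=0xad x3=0xbb x4=0x3a x5=0xb0  N=0 Z=0
after  5: x0=0x7e x1=0x7e x2=0xff x3=0xbb x4=0x3a x5=0xb0  N=1 Z=0
after  6: x0=0x7e x1=0xff x2=0xff x3=0xbb x4=0x3a x5=0xb0  N=1 Z=0
-- IRQ taken; context saved, return-PC = 7 --

K = 6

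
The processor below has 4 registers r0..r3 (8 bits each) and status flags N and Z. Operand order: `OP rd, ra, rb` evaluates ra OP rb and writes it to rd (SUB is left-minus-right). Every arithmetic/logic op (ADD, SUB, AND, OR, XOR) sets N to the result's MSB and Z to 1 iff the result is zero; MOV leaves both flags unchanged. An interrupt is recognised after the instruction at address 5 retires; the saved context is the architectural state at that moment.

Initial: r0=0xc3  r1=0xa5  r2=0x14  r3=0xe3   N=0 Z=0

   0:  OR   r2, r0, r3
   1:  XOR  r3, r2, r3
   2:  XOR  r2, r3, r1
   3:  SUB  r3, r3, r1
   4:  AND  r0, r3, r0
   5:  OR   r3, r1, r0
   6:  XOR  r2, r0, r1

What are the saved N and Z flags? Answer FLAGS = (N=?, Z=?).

after  0: r0=0xc3 r1=0xa5 r2=0xe3 r3=0xe3  N=1 Z=0
after  1: r0=0xc3 r1=0xa5 r2=0xe3 r3=0x00  N=0 Z=1
after  2: r0=0xc3 r1=0xa5 r2=0xa5 r3=0x00  N=1 Z=0
after  3: r0=0xc3 r1=0xa5 r2=0xa5 r3=0x5b  N=0 Z=0
after  4: r0=0x43 r1=0xa5 r2=0xa5 r3=0x5b  N=0 Z=0
after  5: r0=0x43 r1=0xa5 r2=0xa5 r3=0xe7  N=1 Z=0
-- IRQ taken; context saved, return-PC = 6 --

FLAGS = (N=1, Z=0)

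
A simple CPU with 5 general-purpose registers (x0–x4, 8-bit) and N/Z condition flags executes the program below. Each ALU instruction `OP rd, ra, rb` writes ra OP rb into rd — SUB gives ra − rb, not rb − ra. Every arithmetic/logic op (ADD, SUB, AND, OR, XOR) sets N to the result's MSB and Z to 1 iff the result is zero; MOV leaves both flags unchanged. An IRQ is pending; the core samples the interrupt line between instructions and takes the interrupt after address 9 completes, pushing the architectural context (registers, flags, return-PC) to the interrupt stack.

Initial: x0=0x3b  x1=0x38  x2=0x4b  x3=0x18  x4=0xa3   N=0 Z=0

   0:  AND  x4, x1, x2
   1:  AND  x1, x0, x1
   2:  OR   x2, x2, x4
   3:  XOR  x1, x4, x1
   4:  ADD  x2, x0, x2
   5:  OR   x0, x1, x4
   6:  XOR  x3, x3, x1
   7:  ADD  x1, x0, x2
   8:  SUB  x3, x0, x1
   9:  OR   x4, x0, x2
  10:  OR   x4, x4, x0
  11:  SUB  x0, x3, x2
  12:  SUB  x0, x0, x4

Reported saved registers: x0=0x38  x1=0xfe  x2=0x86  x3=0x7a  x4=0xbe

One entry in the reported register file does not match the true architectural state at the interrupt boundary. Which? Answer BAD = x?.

after  0: x0=0x3b x1=0x38 x2=0x4b x3=0x18 x4=0x08  N=0 Z=0
after  1: x0=0x3b x1=0x38 x2=0x4b x3=0x18 x4=0x08  N=0 Z=0
after  2: x0=0x3b x1=0x38 x2=0x4b x3=0x18 x4=0x08  N=0 Z=0
after  3: x0=0x3b x1=0x30 x2=0x4b x3=0x18 x4=0x08  N=0 Z=0
after  4: x0=0x3b x1=0x30 x2=0x86 x3=0x18 x4=0x08  N=1 Z=0
after  5: x0=0x38 x1=0x30 x2=0x86 x3=0x18 x4=0x08  N=0 Z=0
after  6: x0=0x38 x1=0x30 x2=0x86 x3=0x28 x4=0x08  N=0 Z=0
after  7: x0=0x38 x1=0xbe x2=0x86 x3=0x28 x4=0x08  N=1 Z=0
after  8: x0=0x38 x1=0xbe x2=0x86 x3=0x7a x4=0x08  N=0 Z=0
after  9: x0=0x38 x1=0xbe x2=0x86 x3=0x7a x4=0xbe  N=1 Z=0
-- IRQ taken; context saved, return-PC = 10 --
mismatch: x1: reported 0xfe vs actual 0xbe

BAD = x1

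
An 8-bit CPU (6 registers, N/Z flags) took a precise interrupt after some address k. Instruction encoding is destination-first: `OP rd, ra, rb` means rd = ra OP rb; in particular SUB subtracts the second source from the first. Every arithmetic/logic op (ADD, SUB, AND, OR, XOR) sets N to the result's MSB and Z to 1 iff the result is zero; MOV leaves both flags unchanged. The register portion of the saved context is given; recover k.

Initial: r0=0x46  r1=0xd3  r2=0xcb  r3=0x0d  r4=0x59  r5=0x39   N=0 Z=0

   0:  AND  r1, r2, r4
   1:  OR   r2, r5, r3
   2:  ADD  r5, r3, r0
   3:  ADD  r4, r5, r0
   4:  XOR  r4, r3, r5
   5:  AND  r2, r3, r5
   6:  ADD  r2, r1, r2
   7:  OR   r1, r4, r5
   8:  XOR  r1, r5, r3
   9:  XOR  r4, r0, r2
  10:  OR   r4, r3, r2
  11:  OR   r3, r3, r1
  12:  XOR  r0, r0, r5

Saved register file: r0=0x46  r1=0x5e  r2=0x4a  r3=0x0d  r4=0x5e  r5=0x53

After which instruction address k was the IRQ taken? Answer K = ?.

after  0: r0=0x46 r1=0x49 r2=0xcb r3=0x0d r4=0x59 r5=0x39  N=0 Z=0
after  1: r0=0x46 r1=0x49 r2=0x3d r3=0x0d r4=0x59 r5=0x39  N=0 Z=0
after  2: r0=0x46 r1=0x49 r2=0x3d r3=0x0d r4=0x59 r5=0x53  N=0 Z=0
after  3: r0=0x46 r1=0x49 r2=0x3d r3=0x0d r4=0x99 r5=0x53  N=1 Z=0
after  4: r0=0x46 r1=0x49 r2=0x3d r3=0x0d r4=0x5e r5=0x53  N=0 Z=0
after  5: r0=0x46 r1=0x49 r2=0x01 r3=0x0d r4=0x5e r5=0x53  N=0 Z=0
after  6: r0=0x46 r1=0x49 r2=0x4a r3=0x0d r4=0x5e r5=0x53  N=0 Z=0
after  7: r0=0x46 r1=0x5f r2=0x4a r3=0x0d r4=0x5e r5=0x53  N=0 Z=0
after  8: r0=0x46 r1=0x5e r2=0x4a r3=0x0d r4=0x5e r5=0x53  N=0 Z=0
-- IRQ taken; context saved, return-PC = 9 --

K = 8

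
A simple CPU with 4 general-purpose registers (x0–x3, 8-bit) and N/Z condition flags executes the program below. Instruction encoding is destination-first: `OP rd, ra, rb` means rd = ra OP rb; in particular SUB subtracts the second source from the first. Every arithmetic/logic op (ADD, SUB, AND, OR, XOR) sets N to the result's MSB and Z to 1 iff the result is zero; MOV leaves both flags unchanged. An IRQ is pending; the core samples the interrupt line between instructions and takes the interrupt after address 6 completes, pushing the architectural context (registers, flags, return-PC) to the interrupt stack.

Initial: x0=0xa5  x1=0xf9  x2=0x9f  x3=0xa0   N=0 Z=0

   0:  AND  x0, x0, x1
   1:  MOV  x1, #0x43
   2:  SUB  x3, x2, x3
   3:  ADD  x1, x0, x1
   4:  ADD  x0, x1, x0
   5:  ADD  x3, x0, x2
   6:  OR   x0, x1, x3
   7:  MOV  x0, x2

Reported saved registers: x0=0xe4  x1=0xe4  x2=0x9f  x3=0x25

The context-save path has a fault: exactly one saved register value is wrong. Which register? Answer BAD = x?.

BAD = x3

after  0: x0=0xa1 x1=0xf9 x2=0x9f x3=0xa0  N=1 Z=0
after  1: x0=0xa1 x1=0x43 x2=0x9f x3=0xa0  N=1 Z=0
after  2: x0=0xa1 x1=0x43 x2=0x9f x3=0xff  N=1 Z=0
after  3: x0=0xa1 x1=0xe4 x2=0x9f x3=0xff  N=1 Z=0
after  4: x0=0x85 x1=0xe4 x2=0x9f x3=0xff  N=1 Z=0
after  5: x0=0x85 x1=0xe4 x2=0x9f x3=0x24  N=0 Z=0
after  6: x0=0xe4 x1=0xe4 x2=0x9f x3=0x24  N=1 Z=0
-- IRQ taken; context saved, return-PC = 7 --
mismatch: x3: reported 0x25 vs actual 0x24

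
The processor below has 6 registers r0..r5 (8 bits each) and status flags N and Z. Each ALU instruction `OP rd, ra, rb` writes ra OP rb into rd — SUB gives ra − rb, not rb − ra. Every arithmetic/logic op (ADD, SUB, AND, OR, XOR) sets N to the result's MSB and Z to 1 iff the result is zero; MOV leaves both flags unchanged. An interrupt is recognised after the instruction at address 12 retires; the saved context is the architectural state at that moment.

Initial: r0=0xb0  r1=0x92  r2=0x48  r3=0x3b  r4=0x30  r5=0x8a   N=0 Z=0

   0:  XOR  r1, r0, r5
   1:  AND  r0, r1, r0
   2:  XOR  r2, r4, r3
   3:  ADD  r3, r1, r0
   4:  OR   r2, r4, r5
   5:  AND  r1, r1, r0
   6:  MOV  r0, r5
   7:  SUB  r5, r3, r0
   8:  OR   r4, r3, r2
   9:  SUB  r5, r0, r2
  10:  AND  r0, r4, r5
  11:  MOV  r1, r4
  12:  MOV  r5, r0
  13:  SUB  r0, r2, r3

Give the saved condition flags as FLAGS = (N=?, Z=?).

FLAGS = (N=1, Z=0)

after  0: r0=0xb0 r1=0x3a r2=0x48 r3=0x3b r4=0x30 r5=0x8a  N=0 Z=0
after  1: r0=0x30 r1=0x3a r2=0x48 r3=0x3b r4=0x30 r5=0x8a  N=0 Z=0
after  2: r0=0x30 r1=0x3a r2=0x0b r3=0x3b r4=0x30 r5=0x8a  N=0 Z=0
after  3: r0=0x30 r1=0x3a r2=0x0b r3=0x6a r4=0x30 r5=0x8a  N=0 Z=0
after  4: r0=0x30 r1=0x3a r2=0xba r3=0x6a r4=0x30 r5=0x8a  N=1 Z=0
after  5: r0=0x30 r1=0x30 r2=0xba r3=0x6a r4=0x30 r5=0x8a  N=0 Z=0
after  6: r0=0x8a r1=0x30 r2=0xba r3=0x6a r4=0x30 r5=0x8a  N=0 Z=0
after  7: r0=0x8a r1=0x30 r2=0xba r3=0x6a r4=0x30 r5=0xe0  N=1 Z=0
after  8: r0=0x8a r1=0x30 r2=0xba r3=0x6a r4=0xfa r5=0xe0  N=1 Z=0
after  9: r0=0x8a r1=0x30 r2=0xba r3=0x6a r4=0xfa r5=0xd0  N=1 Z=0
after 10: r0=0xd0 r1=0x30 r2=0xba r3=0x6a r4=0xfa r5=0xd0  N=1 Z=0
after 11: r0=0xd0 r1=0xfa r2=0xba r3=0x6a r4=0xfa r5=0xd0  N=1 Z=0
after 12: r0=0xd0 r1=0xfa r2=0xba r3=0x6a r4=0xfa r5=0xd0  N=1 Z=0
-- IRQ taken; context saved, return-PC = 13 --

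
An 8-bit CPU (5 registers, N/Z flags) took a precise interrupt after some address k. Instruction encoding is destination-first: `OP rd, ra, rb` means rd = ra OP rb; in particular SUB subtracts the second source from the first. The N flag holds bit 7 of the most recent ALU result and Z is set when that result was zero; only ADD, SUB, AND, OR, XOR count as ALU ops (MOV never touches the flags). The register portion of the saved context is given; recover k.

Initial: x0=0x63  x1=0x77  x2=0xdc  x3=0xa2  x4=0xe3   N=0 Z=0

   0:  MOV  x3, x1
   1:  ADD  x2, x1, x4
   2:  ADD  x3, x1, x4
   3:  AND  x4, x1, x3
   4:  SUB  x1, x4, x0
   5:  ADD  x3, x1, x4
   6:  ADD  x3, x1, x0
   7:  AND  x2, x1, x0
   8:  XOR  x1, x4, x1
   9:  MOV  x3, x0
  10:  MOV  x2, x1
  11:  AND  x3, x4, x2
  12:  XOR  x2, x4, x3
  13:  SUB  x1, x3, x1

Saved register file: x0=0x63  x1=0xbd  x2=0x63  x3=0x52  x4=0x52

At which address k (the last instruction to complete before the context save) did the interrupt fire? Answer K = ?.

K = 8

after  0: x0=0x63 x1=0x77 x2=0xdc x3=0x77 x4=0xe3  N=0 Z=0
after  1: x0=0x63 x1=0x77 x2=0x5a x3=0x77 x4=0xe3  N=0 Z=0
after  2: x0=0x63 x1=0x77 x2=0x5a x3=0x5a x4=0xe3  N=0 Z=0
after  3: x0=0x63 x1=0x77 x2=0x5a x3=0x5a x4=0x52  N=0 Z=0
after  4: x0=0x63 x1=0xef x2=0x5a x3=0x5a x4=0x52  N=1 Z=0
after  5: x0=0x63 x1=0xef x2=0x5a x3=0x41 x4=0x52  N=0 Z=0
after  6: x0=0x63 x1=0xef x2=0x5a x3=0x52 x4=0x52  N=0 Z=0
after  7: x0=0x63 x1=0xef x2=0x63 x3=0x52 x4=0x52  N=0 Z=0
after  8: x0=0x63 x1=0xbd x2=0x63 x3=0x52 x4=0x52  N=1 Z=0
-- IRQ taken; context saved, return-PC = 9 --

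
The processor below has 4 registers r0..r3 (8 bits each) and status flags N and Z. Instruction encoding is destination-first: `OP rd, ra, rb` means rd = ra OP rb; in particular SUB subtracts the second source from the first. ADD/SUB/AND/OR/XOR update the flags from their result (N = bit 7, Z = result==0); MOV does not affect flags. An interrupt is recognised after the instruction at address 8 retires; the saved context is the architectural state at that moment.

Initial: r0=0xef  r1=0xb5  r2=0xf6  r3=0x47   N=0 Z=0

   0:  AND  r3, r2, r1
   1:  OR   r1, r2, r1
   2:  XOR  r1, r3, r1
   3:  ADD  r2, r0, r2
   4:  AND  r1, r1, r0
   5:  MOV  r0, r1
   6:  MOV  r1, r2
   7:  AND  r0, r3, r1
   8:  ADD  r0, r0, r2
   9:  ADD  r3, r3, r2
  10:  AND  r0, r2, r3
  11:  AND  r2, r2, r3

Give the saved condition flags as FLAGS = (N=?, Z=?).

after  0: r0=0xef r1=0xb5 r2=0xf6 r3=0xb4  N=1 Z=0
after  1: r0=0xef r1=0xf7 r2=0xf6 r3=0xb4  N=1 Z=0
after  2: r0=0xef r1=0x43 r2=0xf6 r3=0xb4  N=0 Z=0
after  3: r0=0xef r1=0x43 r2=0xe5 r3=0xb4  N=1 Z=0
after  4: r0=0xef r1=0x43 r2=0xe5 r3=0xb4  N=0 Z=0
after  5: r0=0x43 r1=0x43 r2=0xe5 r3=0xb4  N=0 Z=0
after  6: r0=0x43 r1=0xe5 r2=0xe5 r3=0xb4  N=0 Z=0
after  7: r0=0xa4 r1=0xe5 r2=0xe5 r3=0xb4  N=1 Z=0
after  8: r0=0x89 r1=0xe5 r2=0xe5 r3=0xb4  N=1 Z=0
-- IRQ taken; context saved, return-PC = 9 --

FLAGS = (N=1, Z=0)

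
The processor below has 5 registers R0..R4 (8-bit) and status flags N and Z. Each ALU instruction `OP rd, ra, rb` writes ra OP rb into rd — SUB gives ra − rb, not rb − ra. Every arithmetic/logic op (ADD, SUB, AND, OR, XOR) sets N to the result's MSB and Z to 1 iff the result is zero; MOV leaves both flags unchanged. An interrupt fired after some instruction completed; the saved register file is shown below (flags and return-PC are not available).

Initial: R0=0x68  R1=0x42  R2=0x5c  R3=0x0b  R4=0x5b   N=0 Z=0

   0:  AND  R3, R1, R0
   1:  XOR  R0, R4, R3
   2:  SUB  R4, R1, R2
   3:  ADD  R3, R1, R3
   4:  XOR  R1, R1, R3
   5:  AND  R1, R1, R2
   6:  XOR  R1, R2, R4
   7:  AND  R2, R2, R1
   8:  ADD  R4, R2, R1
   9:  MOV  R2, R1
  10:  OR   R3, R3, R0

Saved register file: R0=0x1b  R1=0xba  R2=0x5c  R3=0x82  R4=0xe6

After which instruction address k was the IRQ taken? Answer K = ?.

K = 6

after  0: R0=0x68 R1=0x42 R2=0x5c R3=0x40 R4=0x5b  N=0 Z=0
after  1: R0=0x1b R1=0x42 R2=0x5c R3=0x40 R4=0x5b  N=0 Z=0
after  2: R0=0x1b R1=0x42 R2=0x5c R3=0x40 R4=0xe6  N=1 Z=0
after  3: R0=0x1b R1=0x42 R2=0x5c R3=0x82 R4=0xe6  N=1 Z=0
after  4: R0=0x1b R1=0xc0 R2=0x5c R3=0x82 R4=0xe6  N=1 Z=0
after  5: R0=0x1b R1=0x40 R2=0x5c R3=0x82 R4=0xe6  N=0 Z=0
after  6: R0=0x1b R1=0xba R2=0x5c R3=0x82 R4=0xe6  N=1 Z=0
-- IRQ taken; context saved, return-PC = 7 --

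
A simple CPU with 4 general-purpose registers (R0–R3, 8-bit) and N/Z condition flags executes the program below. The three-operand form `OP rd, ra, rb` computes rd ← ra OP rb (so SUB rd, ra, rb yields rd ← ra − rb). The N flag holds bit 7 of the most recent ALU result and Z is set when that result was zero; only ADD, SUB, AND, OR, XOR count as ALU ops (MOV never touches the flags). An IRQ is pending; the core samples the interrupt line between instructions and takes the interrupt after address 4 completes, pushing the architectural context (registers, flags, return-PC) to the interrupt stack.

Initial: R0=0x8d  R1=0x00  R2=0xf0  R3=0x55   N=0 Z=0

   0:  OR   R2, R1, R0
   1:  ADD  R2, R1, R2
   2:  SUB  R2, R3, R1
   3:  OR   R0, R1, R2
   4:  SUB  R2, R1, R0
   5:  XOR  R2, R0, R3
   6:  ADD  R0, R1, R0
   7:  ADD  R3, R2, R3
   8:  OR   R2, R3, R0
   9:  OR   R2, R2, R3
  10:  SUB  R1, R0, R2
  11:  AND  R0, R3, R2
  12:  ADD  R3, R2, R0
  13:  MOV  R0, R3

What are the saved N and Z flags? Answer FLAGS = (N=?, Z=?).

after  0: R0=0x8d R1=0x00 R2=0x8d R3=0x55  N=1 Z=0
after  1: R0=0x8d R1=0x00 R2=0x8d R3=0x55  N=1 Z=0
after  2: R0=0x8d R1=0x00 R2=0x55 R3=0x55  N=0 Z=0
after  3: R0=0x55 R1=0x00 R2=0x55 R3=0x55  N=0 Z=0
after  4: R0=0x55 R1=0x00 R2=0xab R3=0x55  N=1 Z=0
-- IRQ taken; context saved, return-PC = 5 --

FLAGS = (N=1, Z=0)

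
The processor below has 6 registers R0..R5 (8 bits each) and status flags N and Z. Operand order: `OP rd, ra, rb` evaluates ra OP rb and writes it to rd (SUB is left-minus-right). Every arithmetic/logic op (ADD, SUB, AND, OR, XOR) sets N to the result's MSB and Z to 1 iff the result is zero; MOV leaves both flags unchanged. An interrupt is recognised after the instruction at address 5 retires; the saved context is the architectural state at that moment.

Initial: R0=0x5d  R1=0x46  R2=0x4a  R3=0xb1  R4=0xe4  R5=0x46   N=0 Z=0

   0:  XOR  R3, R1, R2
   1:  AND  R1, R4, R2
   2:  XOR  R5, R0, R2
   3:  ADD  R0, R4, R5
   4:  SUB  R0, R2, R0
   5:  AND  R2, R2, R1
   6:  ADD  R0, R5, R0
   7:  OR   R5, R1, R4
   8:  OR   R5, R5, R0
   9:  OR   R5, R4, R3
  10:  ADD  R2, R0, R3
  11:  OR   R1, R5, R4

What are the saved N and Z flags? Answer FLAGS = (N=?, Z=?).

after  0: R0=0x5d R1=0x46 R2=0x4a R3=0x0c R4=0xe4 R5=0x46  N=0 Z=0
after  1: R0=0x5d R1=0x40 R2=0x4a R3=0x0c R4=0xe4 R5=0x46  N=0 Z=0
after  2: R0=0x5d R1=0x40 R2=0x4a R3=0x0c R4=0xe4 R5=0x17  N=0 Z=0
after  3: R0=0xfb R1=0x40 R2=0x4a R3=0x0c R4=0xe4 R5=0x17  N=1 Z=0
after  4: R0=0x4f R1=0x40 R2=0x4a R3=0x0c R4=0xe4 R5=0x17  N=0 Z=0
after  5: R0=0x4f R1=0x40 R2=0x40 R3=0x0c R4=0xe4 R5=0x17  N=0 Z=0
-- IRQ taken; context saved, return-PC = 6 --

FLAGS = (N=0, Z=0)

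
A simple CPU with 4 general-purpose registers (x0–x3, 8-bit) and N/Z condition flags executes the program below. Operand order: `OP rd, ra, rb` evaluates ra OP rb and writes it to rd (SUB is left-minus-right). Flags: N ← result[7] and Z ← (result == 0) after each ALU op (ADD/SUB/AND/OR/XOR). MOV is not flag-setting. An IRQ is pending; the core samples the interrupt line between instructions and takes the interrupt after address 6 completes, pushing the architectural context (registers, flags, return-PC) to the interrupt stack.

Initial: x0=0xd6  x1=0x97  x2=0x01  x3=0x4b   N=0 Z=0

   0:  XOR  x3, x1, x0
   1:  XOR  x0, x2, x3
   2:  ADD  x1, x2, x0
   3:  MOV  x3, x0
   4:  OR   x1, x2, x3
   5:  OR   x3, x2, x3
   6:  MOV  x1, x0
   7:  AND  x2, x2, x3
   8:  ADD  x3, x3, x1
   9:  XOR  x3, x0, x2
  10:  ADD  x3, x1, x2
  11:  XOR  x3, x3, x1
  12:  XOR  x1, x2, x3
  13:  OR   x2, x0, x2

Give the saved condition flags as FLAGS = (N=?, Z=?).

FLAGS = (N=0, Z=0)

after  0: x0=0xd6 x1=0x97 x2=0x01 x3=0x41  N=0 Z=0
after  1: x0=0x40 x1=0x97 x2=0x01 x3=0x41  N=0 Z=0
after  2: x0=0x40 x1=0x41 x2=0x01 x3=0x41  N=0 Z=0
after  3: x0=0x40 x1=0x41 x2=0x01 x3=0x40  N=0 Z=0
after  4: x0=0x40 x1=0x41 x2=0x01 x3=0x40  N=0 Z=0
after  5: x0=0x40 x1=0x41 x2=0x01 x3=0x41  N=0 Z=0
after  6: x0=0x40 x1=0x40 x2=0x01 x3=0x41  N=0 Z=0
-- IRQ taken; context saved, return-PC = 7 --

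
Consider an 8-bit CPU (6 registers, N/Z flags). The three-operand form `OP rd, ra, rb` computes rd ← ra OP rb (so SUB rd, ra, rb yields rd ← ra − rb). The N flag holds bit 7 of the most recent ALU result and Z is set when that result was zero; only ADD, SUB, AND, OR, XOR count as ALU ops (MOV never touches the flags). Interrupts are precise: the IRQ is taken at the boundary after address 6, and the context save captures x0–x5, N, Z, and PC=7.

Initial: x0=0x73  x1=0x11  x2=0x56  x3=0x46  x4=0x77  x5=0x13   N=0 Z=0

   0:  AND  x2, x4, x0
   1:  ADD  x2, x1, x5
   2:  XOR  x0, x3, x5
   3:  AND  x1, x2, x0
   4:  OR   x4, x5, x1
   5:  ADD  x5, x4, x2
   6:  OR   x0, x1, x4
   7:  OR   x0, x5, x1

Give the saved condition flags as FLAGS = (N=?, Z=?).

FLAGS = (N=0, Z=0)

after  0: x0=0x73 x1=0x11 x2=0x73 x3=0x46 x4=0x77 x5=0x13  N=0 Z=0
after  1: x0=0x73 x1=0x11 x2=0x24 x3=0x46 x4=0x77 x5=0x13  N=0 Z=0
after  2: x0=0x55 x1=0x11 x2=0x24 x3=0x46 x4=0x77 x5=0x13  N=0 Z=0
after  3: x0=0x55 x1=0x04 x2=0x24 x3=0x46 x4=0x77 x5=0x13  N=0 Z=0
after  4: x0=0x55 x1=0x04 x2=0x24 x3=0x46 x4=0x17 x5=0x13  N=0 Z=0
after  5: x0=0x55 x1=0x04 x2=0x24 x3=0x46 x4=0x17 x5=0x3b  N=0 Z=0
after  6: x0=0x17 x1=0x04 x2=0x24 x3=0x46 x4=0x17 x5=0x3b  N=0 Z=0
-- IRQ taken; context saved, return-PC = 7 --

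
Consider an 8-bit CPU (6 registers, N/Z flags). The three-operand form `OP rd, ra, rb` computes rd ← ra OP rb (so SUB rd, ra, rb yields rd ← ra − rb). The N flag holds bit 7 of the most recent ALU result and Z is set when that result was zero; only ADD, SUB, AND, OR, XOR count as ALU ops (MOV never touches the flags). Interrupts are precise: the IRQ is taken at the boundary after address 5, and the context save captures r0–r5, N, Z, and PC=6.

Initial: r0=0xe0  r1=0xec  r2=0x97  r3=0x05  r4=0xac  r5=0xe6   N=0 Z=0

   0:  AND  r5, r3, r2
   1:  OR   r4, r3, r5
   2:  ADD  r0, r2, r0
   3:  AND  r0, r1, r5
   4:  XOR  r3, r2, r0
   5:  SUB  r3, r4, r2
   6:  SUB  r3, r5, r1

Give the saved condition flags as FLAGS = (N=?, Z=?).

FLAGS = (N=0, Z=0)

after  0: r0=0xe0 r1=0xec r2=0x97 r3=0x05 r4=0xac r5=0x05  N=0 Z=0
after  1: r0=0xe0 r1=0xec r2=0x97 r3=0x05 r4=0x05 r5=0x05  N=0 Z=0
after  2: r0=0x77 r1=0xec r2=0x97 r3=0x05 r4=0x05 r5=0x05  N=0 Z=0
after  3: r0=0x04 r1=0xec r2=0x97 r3=0x05 r4=0x05 r5=0x05  N=0 Z=0
after  4: r0=0x04 r1=0xec r2=0x97 r3=0x93 r4=0x05 r5=0x05  N=1 Z=0
after  5: r0=0x04 r1=0xec r2=0x97 r3=0x6e r4=0x05 r5=0x05  N=0 Z=0
-- IRQ taken; context saved, return-PC = 6 --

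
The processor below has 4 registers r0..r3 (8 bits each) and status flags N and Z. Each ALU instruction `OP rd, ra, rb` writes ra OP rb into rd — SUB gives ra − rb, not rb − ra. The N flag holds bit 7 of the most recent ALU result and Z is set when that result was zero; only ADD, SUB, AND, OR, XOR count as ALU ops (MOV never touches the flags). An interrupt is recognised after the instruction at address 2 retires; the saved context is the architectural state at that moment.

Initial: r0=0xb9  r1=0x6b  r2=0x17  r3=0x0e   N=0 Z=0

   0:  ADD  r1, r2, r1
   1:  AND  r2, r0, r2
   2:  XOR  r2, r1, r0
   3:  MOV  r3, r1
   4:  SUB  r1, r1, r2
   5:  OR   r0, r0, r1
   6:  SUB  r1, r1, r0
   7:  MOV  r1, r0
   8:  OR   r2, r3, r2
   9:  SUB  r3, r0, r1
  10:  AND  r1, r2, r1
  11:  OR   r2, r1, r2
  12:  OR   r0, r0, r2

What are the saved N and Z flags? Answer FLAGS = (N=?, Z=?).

after  0: r0=0xb9 r1=0x82 r2=0x17 r3=0x0e  N=1 Z=0
after  1: r0=0xb9 r1=0x82 r2=0x11 r3=0x0e  N=0 Z=0
after  2: r0=0xb9 r1=0x82 r2=0x3b r3=0x0e  N=0 Z=0
-- IRQ taken; context saved, return-PC = 3 --

FLAGS = (N=0, Z=0)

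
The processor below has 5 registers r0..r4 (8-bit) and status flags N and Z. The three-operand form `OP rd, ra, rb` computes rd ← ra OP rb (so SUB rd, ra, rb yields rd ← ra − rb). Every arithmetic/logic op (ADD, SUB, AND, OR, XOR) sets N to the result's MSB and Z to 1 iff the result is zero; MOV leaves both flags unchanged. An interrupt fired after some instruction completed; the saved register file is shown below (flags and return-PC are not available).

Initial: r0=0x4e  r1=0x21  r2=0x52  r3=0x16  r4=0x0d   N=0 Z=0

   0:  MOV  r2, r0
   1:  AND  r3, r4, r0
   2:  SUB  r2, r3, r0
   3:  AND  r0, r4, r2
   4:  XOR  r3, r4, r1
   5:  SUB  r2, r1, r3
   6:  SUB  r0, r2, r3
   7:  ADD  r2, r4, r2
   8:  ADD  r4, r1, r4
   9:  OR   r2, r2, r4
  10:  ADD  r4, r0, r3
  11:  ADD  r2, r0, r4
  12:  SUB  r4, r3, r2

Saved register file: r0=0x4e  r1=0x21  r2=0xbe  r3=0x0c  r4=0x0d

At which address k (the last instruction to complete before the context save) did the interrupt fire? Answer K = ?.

K = 2

after  0: r0=0x4e r1=0x21 r2=0x4e r3=0x16 r4=0x0d  N=0 Z=0
after  1: r0=0x4e r1=0x21 r2=0x4e r3=0x0c r4=0x0d  N=0 Z=0
after  2: r0=0x4e r1=0x21 r2=0xbe r3=0x0c r4=0x0d  N=1 Z=0
-- IRQ taken; context saved, return-PC = 3 --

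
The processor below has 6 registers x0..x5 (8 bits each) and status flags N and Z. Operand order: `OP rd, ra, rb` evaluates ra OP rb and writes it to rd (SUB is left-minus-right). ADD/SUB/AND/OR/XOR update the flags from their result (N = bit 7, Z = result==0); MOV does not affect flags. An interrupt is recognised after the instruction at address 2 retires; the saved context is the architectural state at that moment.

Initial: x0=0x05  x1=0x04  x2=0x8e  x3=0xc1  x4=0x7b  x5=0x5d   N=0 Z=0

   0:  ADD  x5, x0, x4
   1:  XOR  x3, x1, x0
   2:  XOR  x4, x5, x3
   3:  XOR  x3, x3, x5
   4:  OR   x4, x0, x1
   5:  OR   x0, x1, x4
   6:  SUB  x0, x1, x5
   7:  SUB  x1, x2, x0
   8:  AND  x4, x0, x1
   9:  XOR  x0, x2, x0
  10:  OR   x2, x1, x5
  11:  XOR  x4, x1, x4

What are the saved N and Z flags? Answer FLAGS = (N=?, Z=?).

after  0: x0=0x05 x1=0x04 x2=0x8e x3=0xc1 x4=0x7b x5=0x80  N=1 Z=0
after  1: x0=0x05 x1=0x04 x2=0x8e x3=0x01 x4=0x7b x5=0x80  N=0 Z=0
after  2: x0=0x05 x1=0x04 x2=0x8e x3=0x01 x4=0x81 x5=0x80  N=1 Z=0
-- IRQ taken; context saved, return-PC = 3 --

FLAGS = (N=1, Z=0)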